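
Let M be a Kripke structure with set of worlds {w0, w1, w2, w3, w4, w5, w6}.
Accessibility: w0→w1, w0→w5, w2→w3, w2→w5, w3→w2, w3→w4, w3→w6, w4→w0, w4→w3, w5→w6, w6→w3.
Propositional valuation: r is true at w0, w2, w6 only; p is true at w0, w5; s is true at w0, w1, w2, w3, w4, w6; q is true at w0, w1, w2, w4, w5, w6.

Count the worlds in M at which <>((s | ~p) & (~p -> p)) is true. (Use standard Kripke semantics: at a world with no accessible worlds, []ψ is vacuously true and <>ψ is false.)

Let φ = <>((s | ~p) & (~p -> p)). Evaluate φ at each world:
  w0 (successors {w1, w5}): φ is false.
  w1 (successors ∅): φ is false.
  w2 (successors {w3, w5}): φ is false.
  w3 (successors {w2, w4, w6}): φ is false.
  w4 (successors {w0, w3}): φ is true.
  w5 (successors {w6}): φ is false.
  w6 (successors {w3}): φ is false.
For instance, at w3:
  At w3: <>((s | ~p) & (~p -> p)) requires (s | ~p) & (~p -> p) at some successor in {w2, w4, w6}.
    At w2: (s | ~p) & (~p -> p) is false.
    At w4: (s | ~p) & (~p -> p) is false.
    At w6: (s | ~p) & (~p -> p) is false.
  So <>((s | ~p) & (~p -> p)) is false at w3.
Satisfying worlds: {w4}

1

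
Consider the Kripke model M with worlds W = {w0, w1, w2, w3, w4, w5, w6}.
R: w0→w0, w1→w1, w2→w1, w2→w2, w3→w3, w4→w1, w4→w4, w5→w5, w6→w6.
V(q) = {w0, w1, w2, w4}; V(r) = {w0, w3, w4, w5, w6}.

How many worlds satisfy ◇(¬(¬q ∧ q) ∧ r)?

5

Let φ = ◇(¬(¬q ∧ q) ∧ r). Evaluate φ at each world:
  w0 (successors {w0}): φ is true.
  w1 (successors {w1}): φ is false.
  w2 (successors {w1, w2}): φ is false.
  w3 (successors {w3}): φ is true.
  w4 (successors {w1, w4}): φ is true.
  w5 (successors {w5}): φ is true.
  w6 (successors {w6}): φ is true.
For instance, at w3:
  At w3: ◇(¬(¬q ∧ q) ∧ r) requires ¬(¬q ∧ q) ∧ r at some successor in {w3}.
    ¬(¬q ∧ q) ∧ r holds at w3, so ◇(¬(¬q ∧ q) ∧ r) is true at w3.
Satisfying worlds: {w0, w3, w4, w5, w6}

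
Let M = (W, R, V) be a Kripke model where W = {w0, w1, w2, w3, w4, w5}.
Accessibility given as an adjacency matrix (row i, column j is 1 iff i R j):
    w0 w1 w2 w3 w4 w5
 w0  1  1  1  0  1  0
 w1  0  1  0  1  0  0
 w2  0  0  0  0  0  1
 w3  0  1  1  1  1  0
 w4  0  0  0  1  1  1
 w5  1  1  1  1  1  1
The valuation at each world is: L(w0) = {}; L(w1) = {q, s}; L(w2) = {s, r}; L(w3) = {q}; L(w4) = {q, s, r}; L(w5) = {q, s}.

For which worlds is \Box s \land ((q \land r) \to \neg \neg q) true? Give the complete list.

Let φ = \Box s \land ((q \land r) \to \neg \neg q). Evaluate φ at each world:
  w0 (successors {w0, w1, w2, w4}): φ is false.
  w1 (successors {w1, w3}): φ is false.
  w2 (successors {w5}): φ is true.
  w3 (successors {w1, w2, w3, w4}): φ is false.
  w4 (successors {w3, w4, w5}): φ is false.
  w5 (successors {w0, w1, w2, w3, w4, w5}): φ is false.
For instance, at w5:
  At w5: \Box s is false, (q \land r) \to \neg \neg q is true, so \Box s \land ((q \land r) \to \neg \neg q) is false.
    At w5: \Box s requires s at every successor {w0, w1, w2, w3, w4, w5}.
      s fails at w0, so \Box s is false at w5.
Satisfying worlds: {w2}

w2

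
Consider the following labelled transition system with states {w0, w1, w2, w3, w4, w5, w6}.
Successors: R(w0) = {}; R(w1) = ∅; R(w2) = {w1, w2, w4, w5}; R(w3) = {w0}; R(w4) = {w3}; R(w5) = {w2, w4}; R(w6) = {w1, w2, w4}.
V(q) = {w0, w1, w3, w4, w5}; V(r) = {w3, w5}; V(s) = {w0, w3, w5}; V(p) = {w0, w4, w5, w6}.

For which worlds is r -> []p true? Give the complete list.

w0, w1, w2, w3, w4, w6

Let φ = r -> []p. Evaluate φ at each world:
  w0 (successors ∅): φ is true.
  w1 (successors ∅): φ is true.
  w2 (successors {w1, w2, w4, w5}): φ is true.
  w3 (successors {w0}): φ is true.
  w4 (successors {w3}): φ is true.
  w5 (successors {w2, w4}): φ is false.
  w6 (successors {w1, w2, w4}): φ is true.
For instance, at w2:
  At w2: r is false, []p is false, so r -> []p is true.
    At w2: []p requires p at every successor {w1, w2, w4, w5}.
      p fails at w1, so []p is false at w2.
Satisfying worlds: {w0, w1, w2, w3, w4, w6}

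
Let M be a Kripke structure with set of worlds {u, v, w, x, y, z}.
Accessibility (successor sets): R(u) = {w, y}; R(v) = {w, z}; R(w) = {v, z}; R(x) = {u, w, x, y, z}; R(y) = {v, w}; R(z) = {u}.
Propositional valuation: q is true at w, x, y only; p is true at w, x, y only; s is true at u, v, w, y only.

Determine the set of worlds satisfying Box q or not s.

u, x, z

Let φ = Box q or not s. Evaluate φ at each world:
  u (successors {w, y}): φ is true.
  v (successors {w, z}): φ is false.
  w (successors {v, z}): φ is false.
  x (successors {u, w, x, y, z}): φ is true.
  y (successors {v, w}): φ is false.
  z (successors {u}): φ is true.
For instance, at v:
  At v: Box q is false, not s is false, so Box q or not s is false.
    At v: Box q requires q at every successor {w, z}.
      q fails at z, so Box q is false at v.
Satisfying worlds: {u, x, z}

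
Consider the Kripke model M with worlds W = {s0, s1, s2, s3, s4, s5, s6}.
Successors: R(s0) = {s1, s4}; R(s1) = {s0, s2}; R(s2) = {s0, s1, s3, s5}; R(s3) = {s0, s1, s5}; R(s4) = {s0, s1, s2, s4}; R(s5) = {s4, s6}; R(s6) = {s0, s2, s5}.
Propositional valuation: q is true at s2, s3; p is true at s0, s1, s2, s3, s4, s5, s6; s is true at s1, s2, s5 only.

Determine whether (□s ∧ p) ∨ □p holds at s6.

Yes

At s6: □s ∧ p is false, □p is true, so (□s ∧ p) ∨ □p is true.
  At s6: □s is false, p is true, so □s ∧ p is false.
    At s6: □s requires s at every successor {s0, s2, s5}.
      s fails at s0, so □s is false at s6.
  At s6: □p requires p at every successor {s0, s2, s5}.
    At s0: p is true.
    At s2: p is true.
    At s5: p is true.
  So □p is true at s6.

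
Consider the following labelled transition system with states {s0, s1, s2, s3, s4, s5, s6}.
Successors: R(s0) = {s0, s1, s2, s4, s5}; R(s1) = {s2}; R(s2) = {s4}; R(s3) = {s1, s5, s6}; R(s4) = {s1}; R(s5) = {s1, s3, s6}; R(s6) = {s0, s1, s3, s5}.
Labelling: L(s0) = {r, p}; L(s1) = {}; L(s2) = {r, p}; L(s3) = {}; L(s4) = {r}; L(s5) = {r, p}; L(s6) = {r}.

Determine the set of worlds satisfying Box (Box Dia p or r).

s1, s2

Recall that Box ψ holds at a world iff ψ holds at every accessible world, and Dia ψ holds iff ψ holds at some accessible world.
Let φ = Box (Box Dia p or r). Evaluate φ at each world:
  s0 (successors {s0, s1, s2, s4, s5}): φ is false.
  s1 (successors {s2}): φ is true.
  s2 (successors {s4}): φ is true.
  s3 (successors {s1, s5, s6}): φ is false.
  s4 (successors {s1}): φ is false.
  s5 (successors {s1, s3, s6}): φ is false.
  s6 (successors {s0, s1, s3, s5}): φ is false.
For instance, at s0:
  At s0: Box (Box Dia p or r) requires Box Dia p or r at every successor {s0, s1, s2, s4, s5}.
    Box Dia p or r fails at s1, so Box (Box Dia p or r) is false at s0.
      At s1: Box Dia p is false, r is false, so Box Dia p or r is false.
Satisfying worlds: {s1, s2}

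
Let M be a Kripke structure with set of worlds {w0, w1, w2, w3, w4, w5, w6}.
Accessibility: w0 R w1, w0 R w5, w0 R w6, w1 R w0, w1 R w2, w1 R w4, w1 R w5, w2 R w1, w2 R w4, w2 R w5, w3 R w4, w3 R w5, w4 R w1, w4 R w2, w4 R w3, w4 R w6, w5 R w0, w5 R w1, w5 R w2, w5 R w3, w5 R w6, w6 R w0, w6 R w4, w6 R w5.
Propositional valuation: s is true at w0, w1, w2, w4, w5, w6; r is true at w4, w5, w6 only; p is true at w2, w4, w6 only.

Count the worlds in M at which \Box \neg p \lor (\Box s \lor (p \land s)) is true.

6

Let φ = \Box \neg p \lor (\Box s \lor (p \land s)). Evaluate φ at each world:
  w0 (successors {w1, w5, w6}): φ is true.
  w1 (successors {w0, w2, w4, w5}): φ is true.
  w2 (successors {w1, w4, w5}): φ is true.
  w3 (successors {w4, w5}): φ is true.
  w4 (successors {w1, w2, w3, w6}): φ is true.
  w5 (successors {w0, w1, w2, w3, w6}): φ is false.
  w6 (successors {w0, w4, w5}): φ is true.
For instance, at w6:
  At w6: \Box \neg p is false, \Box s \lor (p \land s) is true, so \Box \neg p \lor (\Box s \lor (p \land s)) is true.
    At w6: \Box \neg p requires \neg p at every successor {w0, w4, w5}.
      \neg p fails at w4, so \Box \neg p is false at w6.
    At w6: \Box s is true, p \land s is true, so \Box s \lor (p \land s) is true.
      At w6: \Box s requires s at every successor {w0, w4, w5}.
        At w0: s is true.
        At w4: s is true.
        At w5: s is true.
      So \Box s is true at w6.
Satisfying worlds: {w0, w1, w2, w3, w4, w6}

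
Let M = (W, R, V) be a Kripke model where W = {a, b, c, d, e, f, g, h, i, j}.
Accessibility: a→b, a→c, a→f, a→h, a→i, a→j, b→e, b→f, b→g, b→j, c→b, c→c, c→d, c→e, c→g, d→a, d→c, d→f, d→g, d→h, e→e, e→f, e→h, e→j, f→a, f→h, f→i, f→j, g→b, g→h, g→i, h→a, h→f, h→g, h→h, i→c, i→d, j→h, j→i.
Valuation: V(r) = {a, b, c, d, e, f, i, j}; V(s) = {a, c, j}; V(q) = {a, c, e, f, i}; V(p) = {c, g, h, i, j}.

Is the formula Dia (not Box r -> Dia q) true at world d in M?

Yes

At d: Dia (not Box r -> Dia q) requires not Box r -> Dia q at some successor in {a, c, f, g, h}.
  not Box r -> Dia q holds at a, so Dia (not Box r -> Dia q) is true at d.
    At a: not Box r is true, Dia q is true, so not Box r -> Dia q is true.
      At a: Box r is false, so not Box r is true.
      At a: Dia q requires q at some successor in {b, c, f, h, i, j}.
        q holds at c, so Dia q is true at a.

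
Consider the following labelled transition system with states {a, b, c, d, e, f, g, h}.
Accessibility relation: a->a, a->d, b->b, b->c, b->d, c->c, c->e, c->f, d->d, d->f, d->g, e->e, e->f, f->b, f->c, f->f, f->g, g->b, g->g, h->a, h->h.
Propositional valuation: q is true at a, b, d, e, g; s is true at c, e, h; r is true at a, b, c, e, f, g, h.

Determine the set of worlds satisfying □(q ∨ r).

Recall that □ψ holds at a world iff ψ holds at every accessible world, and ◇ψ holds iff ψ holds at some accessible world.
Let φ = □(q ∨ r). Evaluate φ at each world:
  a (successors {a, d}): φ is true.
  b (successors {b, c, d}): φ is true.
  c (successors {c, e, f}): φ is true.
  d (successors {d, f, g}): φ is true.
  e (successors {e, f}): φ is true.
  f (successors {b, c, f, g}): φ is true.
  g (successors {b, g}): φ is true.
  h (successors {a, h}): φ is true.
For instance, at g:
  At g: □(q ∨ r) requires q ∨ r at every successor {b, g}.
    At b: q ∨ r is true.
    At g: q ∨ r is true.
  So □(q ∨ r) is true at g.
Satisfying worlds: {a, b, c, d, e, f, g, h}

a, b, c, d, e, f, g, h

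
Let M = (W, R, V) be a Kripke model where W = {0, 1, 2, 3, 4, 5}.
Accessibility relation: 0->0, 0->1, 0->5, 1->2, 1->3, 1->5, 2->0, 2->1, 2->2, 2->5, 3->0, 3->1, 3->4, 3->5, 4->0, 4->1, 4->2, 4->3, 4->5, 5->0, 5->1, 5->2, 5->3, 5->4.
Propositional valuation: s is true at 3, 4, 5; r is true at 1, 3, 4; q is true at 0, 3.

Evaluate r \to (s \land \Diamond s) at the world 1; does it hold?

At 1: r is true, s \land \Diamond s is false, so r \to (s \land \Diamond s) is false.
  At 1: s is false, \Diamond s is true, so s \land \Diamond s is false.
    At 1: \Diamond s requires s at some successor in {2, 3, 5}.
      s holds at 3, so \Diamond s is true at 1.

No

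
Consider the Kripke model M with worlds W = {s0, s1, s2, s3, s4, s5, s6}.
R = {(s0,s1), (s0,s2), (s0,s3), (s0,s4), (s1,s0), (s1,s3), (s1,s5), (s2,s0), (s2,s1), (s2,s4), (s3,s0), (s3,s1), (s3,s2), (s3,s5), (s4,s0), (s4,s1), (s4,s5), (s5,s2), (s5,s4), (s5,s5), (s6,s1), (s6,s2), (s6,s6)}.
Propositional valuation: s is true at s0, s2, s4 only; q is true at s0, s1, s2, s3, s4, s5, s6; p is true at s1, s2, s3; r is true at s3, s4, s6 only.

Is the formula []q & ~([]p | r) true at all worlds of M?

No

Let φ = []q & ~([]p | r). Evaluate φ at each world:
  s0 (successors {s1, s2, s3, s4}): φ is true.
  s1 (successors {s0, s3, s5}): φ is true.
  s2 (successors {s0, s1, s4}): φ is true.
  s3 (successors {s0, s1, s2, s5}): φ is false.
  s4 (successors {s0, s1, s5}): φ is false.
  s5 (successors {s2, s4, s5}): φ is true.
  s6 (successors {s1, s2, s6}): φ is false.
Detail at s3 (counterexample):
  At s3: []q is true, ~([]p | r) is false, so []q & ~([]p | r) is false.
    At s3: []q requires q at every successor {s0, s1, s2, s5}.
      At s0: q is true.
      At s1: q is true.
      At s2: q is true.
      At s5: q is true.
    So []q is true at s3.
    At s3: []p | r is true, so ~([]p | r) is false.
      At s3: []p is false, r is true, so []p | r is true.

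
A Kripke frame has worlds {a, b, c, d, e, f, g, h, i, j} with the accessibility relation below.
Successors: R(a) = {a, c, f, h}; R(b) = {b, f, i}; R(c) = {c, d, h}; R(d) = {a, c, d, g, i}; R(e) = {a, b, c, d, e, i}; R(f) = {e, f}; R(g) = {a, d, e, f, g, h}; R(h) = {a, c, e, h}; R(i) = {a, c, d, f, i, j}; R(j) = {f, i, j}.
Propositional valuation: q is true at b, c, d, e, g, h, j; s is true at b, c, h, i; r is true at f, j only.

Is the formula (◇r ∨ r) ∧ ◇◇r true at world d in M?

No

At d: ◇r ∨ r is false, ◇◇r is true, so (◇r ∨ r) ∧ ◇◇r is false.
  At d: ◇r is false, r is false, so ◇r ∨ r is false.
    At d: ◇r requires r at some successor in {a, c, d, g, i}.
      At a: r is false.
      At c: r is false.
      At d: r is false.
      At g: r is false.
      At i: r is false.
    So ◇r is false at d.
  At d: ◇◇r requires ◇r at some successor in {a, c, d, g, i}.
    ◇r holds at a, so ◇◇r is true at d.
      At a: ◇r requires r at some successor in {a, c, f, h}.
        r holds at f, so ◇r is true at a.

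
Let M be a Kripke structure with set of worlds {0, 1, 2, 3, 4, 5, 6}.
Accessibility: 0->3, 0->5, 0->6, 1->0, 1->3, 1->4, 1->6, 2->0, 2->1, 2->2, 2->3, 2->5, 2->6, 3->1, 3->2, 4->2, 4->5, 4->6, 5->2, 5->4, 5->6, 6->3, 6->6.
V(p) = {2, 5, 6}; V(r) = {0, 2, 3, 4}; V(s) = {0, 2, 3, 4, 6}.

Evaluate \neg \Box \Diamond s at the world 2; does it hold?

At 2: \Box \Diamond s is true, so \neg \Box \Diamond s is false.
  At 2: \Box \Diamond s requires \Diamond s at every successor {0, 1, 2, 3, 5, 6}.
    At 0: \Diamond s is true.
    At 1: \Diamond s is true.
    At 2: \Diamond s is true.
    At 3: \Diamond s is true.
    At 5: \Diamond s is true.
    At 6: \Diamond s is true.
  So \Box \Diamond s is true at 2.

No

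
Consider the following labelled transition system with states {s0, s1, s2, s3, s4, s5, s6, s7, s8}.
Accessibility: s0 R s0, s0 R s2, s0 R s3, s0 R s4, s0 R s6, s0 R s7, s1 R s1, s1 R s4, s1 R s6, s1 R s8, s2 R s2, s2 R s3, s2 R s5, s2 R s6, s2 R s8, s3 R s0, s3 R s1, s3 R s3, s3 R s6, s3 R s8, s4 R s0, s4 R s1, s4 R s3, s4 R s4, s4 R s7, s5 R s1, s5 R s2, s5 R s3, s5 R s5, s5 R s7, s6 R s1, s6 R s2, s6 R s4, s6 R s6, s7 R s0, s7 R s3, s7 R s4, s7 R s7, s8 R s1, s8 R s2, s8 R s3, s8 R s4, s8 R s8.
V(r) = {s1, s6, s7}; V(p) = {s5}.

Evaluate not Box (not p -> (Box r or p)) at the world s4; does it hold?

Yes

Recall that Box ψ holds at a world iff ψ holds at every accessible world, and Dia ψ holds iff ψ holds at some accessible world.
At s4: Box (not p -> (Box r or p)) is false, so not Box (not p -> (Box r or p)) is true.
  At s4: Box (not p -> (Box r or p)) requires not p -> (Box r or p) at every successor {s0, s1, s3, s4, s7}.
    not p -> (Box r or p) fails at s0, so Box (not p -> (Box r or p)) is false at s4.
      At s0: not p is true, Box r or p is false, so not p -> (Box r or p) is false.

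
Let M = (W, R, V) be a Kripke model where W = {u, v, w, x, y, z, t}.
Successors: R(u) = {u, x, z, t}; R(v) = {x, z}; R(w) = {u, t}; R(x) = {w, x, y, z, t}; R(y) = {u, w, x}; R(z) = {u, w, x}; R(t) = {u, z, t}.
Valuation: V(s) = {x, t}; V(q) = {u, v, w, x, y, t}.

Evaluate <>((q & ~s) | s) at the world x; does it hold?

At x: <>((q & ~s) | s) requires (q & ~s) | s at some successor in {w, x, y, z, t}.
  (q & ~s) | s holds at w, so <>((q & ~s) | s) is true at x.

Yes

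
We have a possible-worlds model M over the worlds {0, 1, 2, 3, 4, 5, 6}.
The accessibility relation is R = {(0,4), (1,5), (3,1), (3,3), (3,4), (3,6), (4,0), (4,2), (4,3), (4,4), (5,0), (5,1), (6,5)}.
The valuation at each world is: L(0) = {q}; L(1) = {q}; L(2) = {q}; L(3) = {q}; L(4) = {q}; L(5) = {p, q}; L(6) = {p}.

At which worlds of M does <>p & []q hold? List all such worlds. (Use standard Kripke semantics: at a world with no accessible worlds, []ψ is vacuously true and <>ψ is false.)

1, 6

Let φ = <>p & []q. Evaluate φ at each world:
  0 (successors {4}): φ is false.
  1 (successors {5}): φ is true.
  2 (successors ∅): φ is false.
  3 (successors {1, 3, 4, 6}): φ is false.
  4 (successors {0, 2, 3, 4}): φ is false.
  5 (successors {0, 1}): φ is false.
  6 (successors {5}): φ is true.
For instance, at 6:
  At 6: <>p is true, []q is true, so <>p & []q is true.
    At 6: <>p requires p at some successor in {5}.
      p holds at 5, so <>p is true at 6.
    At 6: []q requires q at every successor {5}.
      At 5: q is true.
    So []q is true at 6.
Satisfying worlds: {1, 6}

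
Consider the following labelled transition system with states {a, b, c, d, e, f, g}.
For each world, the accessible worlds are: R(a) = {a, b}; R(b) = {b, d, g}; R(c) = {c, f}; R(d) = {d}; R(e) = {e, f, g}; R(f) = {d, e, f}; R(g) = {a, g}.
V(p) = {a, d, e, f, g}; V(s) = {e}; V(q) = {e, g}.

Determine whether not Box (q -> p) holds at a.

At a: Box (q -> p) is true, so not Box (q -> p) is false.
  At a: Box (q -> p) requires q -> p at every successor {a, b}.
    At a: q -> p is true.
    At b: q -> p is true.
  So Box (q -> p) is true at a.

No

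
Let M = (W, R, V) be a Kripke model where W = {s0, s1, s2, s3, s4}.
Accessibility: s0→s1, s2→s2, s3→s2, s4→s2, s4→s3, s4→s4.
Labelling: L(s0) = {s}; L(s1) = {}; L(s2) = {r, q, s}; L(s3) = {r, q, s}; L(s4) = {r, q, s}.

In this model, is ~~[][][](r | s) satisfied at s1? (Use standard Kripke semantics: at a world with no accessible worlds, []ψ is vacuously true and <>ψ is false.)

Yes

Recall that []ψ holds at a world iff ψ holds at every accessible world, and <>ψ holds iff ψ holds at some accessible world.
At s1: ~[][][](r | s) is false, so ~~[][][](r | s) is true.
  At s1: [][][](r | s) is true, so ~[][][](r | s) is false.
    At s1: no accessible worlds, so [][][](r | s) holds vacuously.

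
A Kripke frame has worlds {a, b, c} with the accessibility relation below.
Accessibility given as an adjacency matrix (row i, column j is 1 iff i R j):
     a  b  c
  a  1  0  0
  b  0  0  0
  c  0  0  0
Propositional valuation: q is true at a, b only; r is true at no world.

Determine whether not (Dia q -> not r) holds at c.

Recall that Dia ψ holds at a world iff ψ holds at some accessible world.
At c: Dia q -> not r is true, so not (Dia q -> not r) is false.
  At c: Dia q is false, not r is true, so Dia q -> not r is true.
    At c: no accessible worlds, so Dia q is false.

No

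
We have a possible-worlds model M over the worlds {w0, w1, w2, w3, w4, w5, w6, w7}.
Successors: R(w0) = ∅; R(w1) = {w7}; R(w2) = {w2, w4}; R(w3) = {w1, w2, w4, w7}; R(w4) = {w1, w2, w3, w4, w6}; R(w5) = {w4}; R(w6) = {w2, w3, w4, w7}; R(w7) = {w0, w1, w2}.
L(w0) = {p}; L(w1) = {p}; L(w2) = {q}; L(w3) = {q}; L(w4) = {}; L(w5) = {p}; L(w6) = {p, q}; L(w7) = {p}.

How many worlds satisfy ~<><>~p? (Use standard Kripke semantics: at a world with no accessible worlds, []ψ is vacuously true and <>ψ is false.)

Let φ = ~<><>~p. Evaluate φ at each world:
  w0 (successors ∅): φ is true.
  w1 (successors {w7}): φ is false.
  w2 (successors {w2, w4}): φ is false.
  w3 (successors {w1, w2, w4, w7}): φ is false.
  w4 (successors {w1, w2, w3, w4, w6}): φ is false.
  w5 (successors {w4}): φ is false.
  w6 (successors {w2, w3, w4, w7}): φ is false.
  w7 (successors {w0, w1, w2}): φ is false.
For instance, at w1:
  At w1: <><>~p is true, so ~<><>~p is false.
    At w1: <><>~p requires <>~p at some successor in {w7}.
      <>~p holds at w7, so <><>~p is true at w1.
Satisfying worlds: {w0}

1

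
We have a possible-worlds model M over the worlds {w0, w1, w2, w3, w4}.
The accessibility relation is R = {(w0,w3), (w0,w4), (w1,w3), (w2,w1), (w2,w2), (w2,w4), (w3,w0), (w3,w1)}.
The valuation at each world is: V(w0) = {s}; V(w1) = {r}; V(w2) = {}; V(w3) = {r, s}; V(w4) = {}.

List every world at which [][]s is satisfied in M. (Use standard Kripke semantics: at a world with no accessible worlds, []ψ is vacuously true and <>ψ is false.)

Let φ = [][]s. Evaluate φ at each world:
  w0 (successors {w3, w4}): φ is false.
  w1 (successors {w3}): φ is false.
  w2 (successors {w1, w2, w4}): φ is false.
  w3 (successors {w0, w1}): φ is false.
  w4 (successors ∅): φ is true.
For instance, at w1:
  At w1: [][]s requires []s at every successor {w3}.
    []s fails at w3, so [][]s is false at w1.
      At w3: []s requires s at every successor {w0, w1}.
        s fails at w1, so []s is false at w3.
Satisfying worlds: {w4}

w4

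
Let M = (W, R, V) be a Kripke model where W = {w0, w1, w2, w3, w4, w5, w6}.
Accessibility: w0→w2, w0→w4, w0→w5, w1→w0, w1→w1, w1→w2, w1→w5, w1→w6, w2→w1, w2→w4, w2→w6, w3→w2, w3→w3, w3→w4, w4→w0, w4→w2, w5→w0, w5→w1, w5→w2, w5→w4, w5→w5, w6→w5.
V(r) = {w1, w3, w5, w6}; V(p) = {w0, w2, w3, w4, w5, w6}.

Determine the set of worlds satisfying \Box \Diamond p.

w0, w1, w2, w3, w4, w5, w6

Recall that \Box ψ holds at a world iff ψ holds at every accessible world, and \Diamond ψ holds iff ψ holds at some accessible world.
Let φ = \Box \Diamond p. Evaluate φ at each world:
  w0 (successors {w2, w4, w5}): φ is true.
  w1 (successors {w0, w1, w2, w5, w6}): φ is true.
  w2 (successors {w1, w4, w6}): φ is true.
  w3 (successors {w2, w3, w4}): φ is true.
  w4 (successors {w0, w2}): φ is true.
  w5 (successors {w0, w1, w2, w4, w5}): φ is true.
  w6 (successors {w5}): φ is true.
For instance, at w3:
  At w3: \Box \Diamond p requires \Diamond p at every successor {w2, w3, w4}.
      At w2: \Diamond p requires p at some successor in {w1, w4, w6}.
        p holds at w4, so \Diamond p is true at w2.
      At w3: \Diamond p requires p at some successor in {w2, w3, w4}.
        p holds at w2, so \Diamond p is true at w3.
      At w4: \Diamond p requires p at some successor in {w0, w2}.
        p holds at w0, so \Diamond p is true at w4.
  So \Box \Diamond p is true at w3.
Satisfying worlds: {w0, w1, w2, w3, w4, w5, w6}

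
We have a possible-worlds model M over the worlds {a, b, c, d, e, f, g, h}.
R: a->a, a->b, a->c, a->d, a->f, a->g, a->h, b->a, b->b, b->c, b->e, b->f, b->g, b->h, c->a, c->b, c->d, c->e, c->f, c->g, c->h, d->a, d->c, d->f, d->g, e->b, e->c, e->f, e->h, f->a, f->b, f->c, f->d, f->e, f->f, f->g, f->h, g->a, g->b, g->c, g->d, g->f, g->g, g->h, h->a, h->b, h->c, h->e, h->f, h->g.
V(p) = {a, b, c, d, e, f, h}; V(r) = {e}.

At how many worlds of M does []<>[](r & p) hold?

0

Let φ = []<>[](r & p). Evaluate φ at each world:
  a (successors {a, b, c, d, f, g, h}): φ is false.
  b (successors {a, b, c, e, f, g, h}): φ is false.
  c (successors {a, b, d, e, f, g, h}): φ is false.
  d (successors {a, c, f, g}): φ is false.
  e (successors {b, c, f, h}): φ is false.
  f (successors {a, b, c, d, e, f, g, h}): φ is false.
  g (successors {a, b, c, d, f, g, h}): φ is false.
  h (successors {a, b, c, e, f, g}): φ is false.
For instance, at g:
  At g: []<>[](r & p) requires <>[](r & p) at every successor {a, b, c, d, f, g, h}.
    <>[](r & p) fails at a, so []<>[](r & p) is false at g.
      At a: <>[](r & p) requires [](r & p) at some successor in {a, b, c, d, f, g, h}.
        At a: [](r & p) is false.
        At b: [](r & p) is false.
        At c: [](r & p) is false.
        At d: [](r & p) is false.
        At f: [](r & p) is false.
        At g: [](r & p) is false.
        At h: [](r & p) is false.
      So <>[](r & p) is false at a.
Satisfying worlds: none.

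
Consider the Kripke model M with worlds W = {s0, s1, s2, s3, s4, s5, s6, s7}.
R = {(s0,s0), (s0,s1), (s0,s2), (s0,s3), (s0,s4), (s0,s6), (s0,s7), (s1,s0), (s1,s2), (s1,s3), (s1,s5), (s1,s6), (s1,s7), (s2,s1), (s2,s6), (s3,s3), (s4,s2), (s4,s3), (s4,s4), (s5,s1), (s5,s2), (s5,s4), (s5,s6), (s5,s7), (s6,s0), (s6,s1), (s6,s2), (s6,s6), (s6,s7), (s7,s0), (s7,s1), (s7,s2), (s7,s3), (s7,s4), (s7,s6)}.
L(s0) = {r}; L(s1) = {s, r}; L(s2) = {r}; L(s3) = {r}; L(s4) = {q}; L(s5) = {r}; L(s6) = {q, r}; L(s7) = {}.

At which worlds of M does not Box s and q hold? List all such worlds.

Let φ = not Box s and q. Evaluate φ at each world:
  s0 (successors {s0, s1, s2, s3, s4, s6, s7}): φ is false.
  s1 (successors {s0, s2, s3, s5, s6, s7}): φ is false.
  s2 (successors {s1, s6}): φ is false.
  s3 (successors {s3}): φ is false.
  s4 (successors {s2, s3, s4}): φ is true.
  s5 (successors {s1, s2, s4, s6, s7}): φ is false.
  s6 (successors {s0, s1, s2, s6, s7}): φ is true.
  s7 (successors {s0, s1, s2, s3, s4, s6}): φ is false.
For instance, at s4:
  At s4: not Box s is true, q is true, so not Box s and q is true.
    At s4: Box s is false, so not Box s is true.
      At s4: Box s requires s at every successor {s2, s3, s4}.
        s fails at s2, so Box s is false at s4.
Satisfying worlds: {s4, s6}

s4, s6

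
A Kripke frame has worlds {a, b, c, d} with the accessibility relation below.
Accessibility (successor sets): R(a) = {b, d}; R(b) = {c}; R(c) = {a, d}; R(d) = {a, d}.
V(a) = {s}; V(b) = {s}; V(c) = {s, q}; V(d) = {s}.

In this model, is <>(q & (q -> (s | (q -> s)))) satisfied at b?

At b: <>(q & (q -> (s | (q -> s)))) requires q & (q -> (s | (q -> s))) at some successor in {c}.
  q & (q -> (s | (q -> s))) holds at c, so <>(q & (q -> (s | (q -> s)))) is true at b.

Yes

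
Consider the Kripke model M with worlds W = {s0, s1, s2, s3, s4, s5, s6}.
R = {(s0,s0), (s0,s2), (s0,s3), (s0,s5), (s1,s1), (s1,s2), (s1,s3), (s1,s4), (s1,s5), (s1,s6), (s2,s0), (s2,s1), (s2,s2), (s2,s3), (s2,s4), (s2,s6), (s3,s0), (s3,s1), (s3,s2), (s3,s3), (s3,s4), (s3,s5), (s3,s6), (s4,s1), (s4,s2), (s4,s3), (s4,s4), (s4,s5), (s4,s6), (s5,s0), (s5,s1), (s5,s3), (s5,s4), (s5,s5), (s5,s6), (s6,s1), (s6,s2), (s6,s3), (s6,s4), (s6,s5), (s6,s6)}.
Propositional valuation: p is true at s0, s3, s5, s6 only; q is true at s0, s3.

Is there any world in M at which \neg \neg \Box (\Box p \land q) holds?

Let φ = \neg \neg \Box (\Box p \land q). Evaluate φ at each world:
  s0 (successors {s0, s2, s3, s5}): φ is false.
  s1 (successors {s1, s2, s3, s4, s5, s6}): φ is false.
  s2 (successors {s0, s1, s2, s3, s4, s6}): φ is false.
  s3 (successors {s0, s1, s2, s3, s4, s5, s6}): φ is false.
  s4 (successors {s1, s2, s3, s4, s5, s6}): φ is false.
  s5 (successors {s0, s1, s3, s4, s5, s6}): φ is false.
  s6 (successors {s1, s2, s3, s4, s5, s6}): φ is false.
For instance, at s5:
  At s5: \neg \Box (\Box p \land q) is true, so \neg \neg \Box (\Box p \land q) is false.
    At s5: \Box (\Box p \land q) is false, so \neg \Box (\Box p \land q) is true.
      At s5: \Box (\Box p \land q) requires \Box p \land q at every successor {s0, s1, s3, s4, s5, s6}.
        \Box p \land q fails at s0, so \Box (\Box p \land q) is false at s5.

No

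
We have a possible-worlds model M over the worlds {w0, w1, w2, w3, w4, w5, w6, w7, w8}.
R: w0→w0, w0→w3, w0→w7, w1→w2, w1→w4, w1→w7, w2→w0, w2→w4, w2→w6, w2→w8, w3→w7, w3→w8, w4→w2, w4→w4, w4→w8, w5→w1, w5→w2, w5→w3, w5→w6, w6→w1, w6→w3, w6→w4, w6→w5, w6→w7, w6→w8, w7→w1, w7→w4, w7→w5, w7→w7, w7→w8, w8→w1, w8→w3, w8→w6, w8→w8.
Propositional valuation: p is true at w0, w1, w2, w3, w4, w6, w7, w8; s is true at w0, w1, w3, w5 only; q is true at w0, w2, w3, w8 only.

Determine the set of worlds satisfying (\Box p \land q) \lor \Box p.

w0, w1, w2, w3, w4, w5, w8

Let φ = (\Box p \land q) \lor \Box p. Evaluate φ at each world:
  w0 (successors {w0, w3, w7}): φ is true.
  w1 (successors {w2, w4, w7}): φ is true.
  w2 (successors {w0, w4, w6, w8}): φ is true.
  w3 (successors {w7, w8}): φ is true.
  w4 (successors {w2, w4, w8}): φ is true.
  w5 (successors {w1, w2, w3, w6}): φ is true.
  w6 (successors {w1, w3, w4, w5, w7, w8}): φ is false.
  w7 (successors {w1, w4, w5, w7, w8}): φ is false.
  w8 (successors {w1, w3, w6, w8}): φ is true.
For instance, at w4:
  At w4: \Box p \land q is false, \Box p is true, so (\Box p \land q) \lor \Box p is true.
    At w4: \Box p is true, q is false, so \Box p \land q is false.
      At w4: \Box p requires p at every successor {w2, w4, w8}.
        At w2: p is true.
        At w4: p is true.
        At w8: p is true.
      So \Box p is true at w4.
    At w4: \Box p requires p at every successor {w2, w4, w8}.
      At w2: p is true.
      At w4: p is true.
      At w8: p is true.
    So \Box p is true at w4.
Satisfying worlds: {w0, w1, w2, w3, w4, w5, w8}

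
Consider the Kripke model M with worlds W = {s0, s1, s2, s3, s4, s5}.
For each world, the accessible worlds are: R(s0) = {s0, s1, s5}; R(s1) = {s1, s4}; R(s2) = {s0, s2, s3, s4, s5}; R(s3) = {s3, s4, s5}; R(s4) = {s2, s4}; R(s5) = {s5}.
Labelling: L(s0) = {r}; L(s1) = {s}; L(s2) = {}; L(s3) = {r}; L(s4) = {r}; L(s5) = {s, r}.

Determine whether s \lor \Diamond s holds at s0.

At s0: s is false, \Diamond s is true, so s \lor \Diamond s is true.
  At s0: \Diamond s requires s at some successor in {s0, s1, s5}.
    s holds at s1, so \Diamond s is true at s0.

Yes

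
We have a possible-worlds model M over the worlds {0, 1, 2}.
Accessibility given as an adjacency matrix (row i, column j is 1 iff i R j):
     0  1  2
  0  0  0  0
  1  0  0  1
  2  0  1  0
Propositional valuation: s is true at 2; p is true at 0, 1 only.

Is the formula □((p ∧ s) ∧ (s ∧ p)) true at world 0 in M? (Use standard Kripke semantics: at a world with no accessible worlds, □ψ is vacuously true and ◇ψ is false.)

Yes

At 0: no accessible worlds, so □((p ∧ s) ∧ (s ∧ p)) holds vacuously.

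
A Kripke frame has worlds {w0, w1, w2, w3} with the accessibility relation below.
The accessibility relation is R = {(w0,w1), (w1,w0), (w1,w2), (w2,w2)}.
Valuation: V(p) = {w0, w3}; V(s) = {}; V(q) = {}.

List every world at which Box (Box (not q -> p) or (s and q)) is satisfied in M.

Let φ = Box (Box (not q -> p) or (s and q)). Evaluate φ at each world:
  w0 (successors {w1}): φ is false.
  w1 (successors {w0, w2}): φ is false.
  w2 (successors {w2}): φ is false.
  w3 (successors ∅): φ is true.
For instance, at w1:
  At w1: Box (Box (not q -> p) or (s and q)) requires Box (not q -> p) or (s and q) at every successor {w0, w2}.
    Box (not q -> p) or (s and q) fails at w0, so Box (Box (not q -> p) or (s and q)) is false at w1.
      At w0: Box (not q -> p) is false, s and q is false, so Box (not q -> p) or (s and q) is false.
Satisfying worlds: {w3}

w3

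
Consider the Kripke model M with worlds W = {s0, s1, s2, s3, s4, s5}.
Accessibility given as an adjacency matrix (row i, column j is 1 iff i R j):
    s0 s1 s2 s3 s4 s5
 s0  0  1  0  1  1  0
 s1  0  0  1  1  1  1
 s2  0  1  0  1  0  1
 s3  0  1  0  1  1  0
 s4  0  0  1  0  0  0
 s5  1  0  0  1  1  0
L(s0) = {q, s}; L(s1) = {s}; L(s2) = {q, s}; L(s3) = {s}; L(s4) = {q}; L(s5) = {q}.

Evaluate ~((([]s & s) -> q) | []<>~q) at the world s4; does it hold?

At s4: (([]s & s) -> q) | []<>~q is true, so ~((([]s & s) -> q) | []<>~q) is false.
  At s4: ([]s & s) -> q is true, []<>~q is true, so (([]s & s) -> q) | []<>~q is true.
    At s4: []s & s is false, q is true, so ([]s & s) -> q is true.
      At s4: []s is true, s is false, so []s & s is false.
    At s4: []<>~q requires <>~q at every successor {s2}.
      At s2: <>~q is true.
    So []<>~q is true at s4.

No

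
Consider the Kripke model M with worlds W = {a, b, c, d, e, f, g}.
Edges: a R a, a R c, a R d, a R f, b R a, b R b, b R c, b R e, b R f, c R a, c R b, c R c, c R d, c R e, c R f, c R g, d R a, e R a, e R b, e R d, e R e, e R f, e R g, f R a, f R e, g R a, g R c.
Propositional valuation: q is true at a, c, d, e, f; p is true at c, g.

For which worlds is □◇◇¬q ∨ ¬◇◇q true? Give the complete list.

b, d, f, g

Let φ = □◇◇¬q ∨ ¬◇◇q. Evaluate φ at each world:
  a (successors {a, c, d, f}): φ is false.
  b (successors {a, b, c, e, f}): φ is true.
  c (successors {a, b, c, d, e, f, g}): φ is false.
  d (successors {a}): φ is true.
  e (successors {a, b, d, e, f, g}): φ is false.
  f (successors {a, e}): φ is true.
  g (successors {a, c}): φ is true.
For instance, at e:
  At e: □◇◇¬q is false, ¬◇◇q is false, so □◇◇¬q ∨ ¬◇◇q is false.
    At e: □◇◇¬q requires ◇◇¬q at every successor {a, b, d, e, f, g}.
      ◇◇¬q fails at d, so □◇◇¬q is false at e.
    At e: ◇◇q is true, so ¬◇◇q is false.
      At e: ◇◇q requires ◇q at some successor in {a, b, d, e, f, g}.
        ◇q holds at a, so ◇◇q is true at e.
Satisfying worlds: {b, d, f, g}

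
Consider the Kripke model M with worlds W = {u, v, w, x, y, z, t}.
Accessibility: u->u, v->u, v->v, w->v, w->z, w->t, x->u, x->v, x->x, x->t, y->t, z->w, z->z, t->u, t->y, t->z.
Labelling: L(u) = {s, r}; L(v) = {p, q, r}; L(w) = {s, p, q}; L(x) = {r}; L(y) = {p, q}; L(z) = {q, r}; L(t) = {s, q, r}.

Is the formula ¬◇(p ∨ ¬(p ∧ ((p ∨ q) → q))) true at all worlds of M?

Let φ = ¬◇(p ∨ ¬(p ∧ ((p ∨ q) → q))). Evaluate φ at each world:
  u (successors {u}): φ is false.
  v (successors {u, v}): φ is false.
  w (successors {v, z, t}): φ is false.
  x (successors {u, v, x, t}): φ is false.
  y (successors {t}): φ is false.
  z (successors {w, z}): φ is false.
  t (successors {u, y, z}): φ is false.
Detail at u (counterexample):
  At u: ◇(p ∨ ¬(p ∧ ((p ∨ q) → q))) is true, so ¬◇(p ∨ ¬(p ∧ ((p ∨ q) → q))) is false.
    At u: ◇(p ∨ ¬(p ∧ ((p ∨ q) → q))) requires p ∨ ¬(p ∧ ((p ∨ q) → q)) at some successor in {u}.
      p ∨ ¬(p ∧ ((p ∨ q) → q)) holds at u, so ◇(p ∨ ¬(p ∧ ((p ∨ q) → q))) is true at u.

No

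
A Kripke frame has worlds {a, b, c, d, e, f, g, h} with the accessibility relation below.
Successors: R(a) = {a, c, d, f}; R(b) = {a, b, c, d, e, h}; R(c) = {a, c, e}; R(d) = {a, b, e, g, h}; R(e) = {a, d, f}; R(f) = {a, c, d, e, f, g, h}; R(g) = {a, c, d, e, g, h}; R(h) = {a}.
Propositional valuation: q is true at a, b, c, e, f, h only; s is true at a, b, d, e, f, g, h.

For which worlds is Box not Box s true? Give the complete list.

Let φ = Box not Box s. Evaluate φ at each world:
  a (successors {a, c, d, f}): φ is false.
  b (successors {a, b, c, d, e, h}): φ is false.
  c (successors {a, c, e}): φ is false.
  d (successors {a, b, e, g, h}): φ is false.
  e (successors {a, d, f}): φ is false.
  f (successors {a, c, d, e, f, g, h}): φ is false.
  g (successors {a, c, d, e, g, h}): φ is false.
  h (successors {a}): φ is true.
For instance, at f:
  At f: Box not Box s requires not Box s at every successor {a, c, d, e, f, g, h}.
    not Box s fails at d, so Box not Box s is false at f.
      At d: Box s is true, so not Box s is false.
Satisfying worlds: {h}

h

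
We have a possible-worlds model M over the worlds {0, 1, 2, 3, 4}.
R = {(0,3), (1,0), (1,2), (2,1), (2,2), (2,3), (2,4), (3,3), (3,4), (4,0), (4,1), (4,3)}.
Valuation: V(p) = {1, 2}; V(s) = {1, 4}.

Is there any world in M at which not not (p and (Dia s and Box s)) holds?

No

Let φ = not not (p and (Dia s and Box s)). Evaluate φ at each world:
  0 (successors {3}): φ is false.
  1 (successors {0, 2}): φ is false.
  2 (successors {1, 2, 3, 4}): φ is false.
  3 (successors {3, 4}): φ is false.
  4 (successors {0, 1, 3}): φ is false.
For instance, at 1:
  At 1: not (p and (Dia s and Box s)) is true, so not not (p and (Dia s and Box s)) is false.
    At 1: p and (Dia s and Box s) is false, so not (p and (Dia s and Box s)) is true.
      At 1: p is true, Dia s and Box s is false, so p and (Dia s and Box s) is false.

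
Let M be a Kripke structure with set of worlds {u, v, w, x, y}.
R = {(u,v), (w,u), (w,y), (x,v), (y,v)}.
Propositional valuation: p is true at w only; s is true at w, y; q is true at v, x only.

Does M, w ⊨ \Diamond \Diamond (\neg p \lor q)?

At w: \Diamond \Diamond (\neg p \lor q) requires \Diamond (\neg p \lor q) at some successor in {u, y}.
  \Diamond (\neg p \lor q) holds at u, so \Diamond \Diamond (\neg p \lor q) is true at w.
    At u: \Diamond (\neg p \lor q) requires \neg p \lor q at some successor in {v}.
      \neg p \lor q holds at v, so \Diamond (\neg p \lor q) is true at u.

Yes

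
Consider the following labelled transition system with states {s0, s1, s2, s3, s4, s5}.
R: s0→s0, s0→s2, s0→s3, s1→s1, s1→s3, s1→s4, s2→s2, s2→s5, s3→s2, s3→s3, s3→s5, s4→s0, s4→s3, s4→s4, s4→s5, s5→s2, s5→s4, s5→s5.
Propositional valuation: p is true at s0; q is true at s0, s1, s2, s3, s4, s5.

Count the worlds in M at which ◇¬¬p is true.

2

Recall that ◇ψ holds at a world iff ψ holds at some accessible world.
Let φ = ◇¬¬p. Evaluate φ at each world:
  s0 (successors {s0, s2, s3}): φ is true.
  s1 (successors {s1, s3, s4}): φ is false.
  s2 (successors {s2, s5}): φ is false.
  s3 (successors {s2, s3, s5}): φ is false.
  s4 (successors {s0, s3, s4, s5}): φ is true.
  s5 (successors {s2, s4, s5}): φ is false.
For instance, at s0:
  At s0: ◇¬¬p requires ¬¬p at some successor in {s0, s2, s3}.
    ¬¬p holds at s0, so ◇¬¬p is true at s0.
Satisfying worlds: {s0, s4}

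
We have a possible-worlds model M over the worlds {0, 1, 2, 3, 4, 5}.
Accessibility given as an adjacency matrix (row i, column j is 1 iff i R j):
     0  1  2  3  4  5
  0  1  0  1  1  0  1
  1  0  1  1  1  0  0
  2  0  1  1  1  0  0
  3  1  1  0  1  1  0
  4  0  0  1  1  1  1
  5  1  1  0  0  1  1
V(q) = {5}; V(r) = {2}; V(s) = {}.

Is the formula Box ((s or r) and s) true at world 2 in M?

No

Recall that Box ψ holds at a world iff ψ holds at every accessible world, and Dia ψ holds iff ψ holds at some accessible world.
At 2: Box ((s or r) and s) requires (s or r) and s at every successor {1, 2, 3}.
  (s or r) and s fails at 1, so Box ((s or r) and s) is false at 2.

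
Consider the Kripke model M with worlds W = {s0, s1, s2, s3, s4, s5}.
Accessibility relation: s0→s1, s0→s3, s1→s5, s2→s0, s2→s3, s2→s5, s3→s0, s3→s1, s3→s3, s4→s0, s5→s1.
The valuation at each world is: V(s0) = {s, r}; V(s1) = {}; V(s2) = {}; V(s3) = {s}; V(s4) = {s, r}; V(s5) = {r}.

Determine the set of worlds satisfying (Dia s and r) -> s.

s0, s1, s2, s3, s4, s5

Recall that Dia ψ holds at a world iff ψ holds at some accessible world.
Let φ = (Dia s and r) -> s. Evaluate φ at each world:
  s0 (successors {s1, s3}): φ is true.
  s1 (successors {s5}): φ is true.
  s2 (successors {s0, s3, s5}): φ is true.
  s3 (successors {s0, s1, s3}): φ is true.
  s4 (successors {s0}): φ is true.
  s5 (successors {s1}): φ is true.
For instance, at s0:
  At s0: Dia s and r is true, s is true, so (Dia s and r) -> s is true.
    At s0: Dia s is true, r is true, so Dia s and r is true.
      At s0: Dia s requires s at some successor in {s1, s3}.
        s holds at s3, so Dia s is true at s0.
Satisfying worlds: {s0, s1, s2, s3, s4, s5}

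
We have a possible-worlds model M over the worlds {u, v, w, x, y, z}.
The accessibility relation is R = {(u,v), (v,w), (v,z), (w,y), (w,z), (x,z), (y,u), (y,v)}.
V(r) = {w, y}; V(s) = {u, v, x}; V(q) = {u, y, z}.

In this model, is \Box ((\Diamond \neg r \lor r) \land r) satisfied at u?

No

At u: \Box ((\Diamond \neg r \lor r) \land r) requires (\Diamond \neg r \lor r) \land r at every successor {v}.
  (\Diamond \neg r \lor r) \land r fails at v, so \Box ((\Diamond \neg r \lor r) \land r) is false at u.
    At v: \Diamond \neg r \lor r is true, r is false, so (\Diamond \neg r \lor r) \land r is false.
      At v: \Diamond \neg r is true, r is false, so \Diamond \neg r \lor r is true.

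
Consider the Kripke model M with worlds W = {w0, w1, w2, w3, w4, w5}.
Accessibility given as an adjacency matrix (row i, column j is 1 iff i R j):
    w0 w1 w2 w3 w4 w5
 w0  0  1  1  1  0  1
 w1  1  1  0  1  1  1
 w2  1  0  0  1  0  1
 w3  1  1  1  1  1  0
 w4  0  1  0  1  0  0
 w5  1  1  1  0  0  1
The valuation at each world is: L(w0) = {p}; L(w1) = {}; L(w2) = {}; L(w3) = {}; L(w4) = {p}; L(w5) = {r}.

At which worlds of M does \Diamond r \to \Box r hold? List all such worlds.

Let φ = \Diamond r \to \Box r. Evaluate φ at each world:
  w0 (successors {w1, w2, w3, w5}): φ is false.
  w1 (successors {w0, w1, w3, w4, w5}): φ is false.
  w2 (successors {w0, w3, w5}): φ is false.
  w3 (successors {w0, w1, w2, w3, w4}): φ is true.
  w4 (successors {w1, w3}): φ is true.
  w5 (successors {w0, w1, w2, w5}): φ is false.
For instance, at w3:
  At w3: \Diamond r is false, \Box r is false, so \Diamond r \to \Box r is true.
    At w3: \Diamond r requires r at some successor in {w0, w1, w2, w3, w4}.
      At w0: r is false.
      At w1: r is false.
      At w2: r is false.
      At w3: r is false.
      At w4: r is false.
    So \Diamond r is false at w3.
    At w3: \Box r requires r at every successor {w0, w1, w2, w3, w4}.
      r fails at w0, so \Box r is false at w3.
Satisfying worlds: {w3, w4}

w3, w4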